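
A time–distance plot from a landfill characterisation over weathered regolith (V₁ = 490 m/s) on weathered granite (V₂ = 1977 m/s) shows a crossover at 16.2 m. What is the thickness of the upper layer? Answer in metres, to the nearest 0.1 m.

x_cross = 2h·√((V₂+V₁)/(V₂−V₁)) → h = x_cross / (2·√((V₂+V₁)/(V₂−V₁))).
√((V₂+V₁)/(V₂−V₁)) = √((1977+490)/(1977−490)) = 1.2880.
h = 16.2 / (2·1.2880) = 6.29 m.

6.3 m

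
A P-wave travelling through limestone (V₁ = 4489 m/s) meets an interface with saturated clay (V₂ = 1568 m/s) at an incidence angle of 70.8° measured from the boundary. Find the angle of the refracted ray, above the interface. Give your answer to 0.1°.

Convert to the normal: θ₁ = 90° − 70.8° = 19.2°.
Snell's law: sin θ₂ = (V₂/V₁)·sin θ₁ = (1568/4489)·sin 19.2° = 0.1149.
θ₂ = arcsin 0.1149 = 6.60° from the normal.
From the interface: 90° − 6.60° = 83.40°.

83.4°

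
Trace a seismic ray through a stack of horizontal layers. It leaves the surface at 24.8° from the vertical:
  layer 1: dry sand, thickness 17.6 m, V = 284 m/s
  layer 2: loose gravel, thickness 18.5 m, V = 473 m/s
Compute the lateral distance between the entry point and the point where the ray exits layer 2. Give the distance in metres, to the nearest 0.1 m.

26.2 m

p = sin θ₁/V₁ = sin 24.8°/284 = 1.4769e-03 s/m is conserved through the stack.
Layer 1: θ = 24.80°; offset = 17.6·tan 24.80° = 8.132 m.
Layer 2: sin θ = p·473 = 0.6986 → θ = 44.31°; offset = 18.5·tan 44.31° = 18.062 m.
Σ offsets = 26.195 m.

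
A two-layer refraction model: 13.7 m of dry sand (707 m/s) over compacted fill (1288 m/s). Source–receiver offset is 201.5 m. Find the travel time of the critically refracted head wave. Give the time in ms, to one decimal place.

θ_c = arcsin(V₁/V₂) = arcsin(707/1288) = 33.29°, cos θ_c = 0.8359.
Intercept time tᵢ = 2h cos θ_c / V₁ = 2·13.7·0.8359/707 = 0.03239 s.
t = x/V₂ + tᵢ = 201.5/1288 + 0.03239 = 0.18884 s.

188.8 ms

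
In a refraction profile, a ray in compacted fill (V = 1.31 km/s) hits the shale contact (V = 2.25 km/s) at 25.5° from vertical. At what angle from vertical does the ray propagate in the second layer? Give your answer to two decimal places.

47.68°

Snell's law: sin θ₂ = (V₂/V₁)·sin θ₁ = (2.25/1.31)·sin 25.5° = 0.7394.
θ₂ = arcsin 0.7394 = 47.68° from the normal.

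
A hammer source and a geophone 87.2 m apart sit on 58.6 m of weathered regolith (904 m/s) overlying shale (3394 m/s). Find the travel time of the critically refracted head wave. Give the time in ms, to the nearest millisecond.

θ_c = arcsin(V₁/V₂) = arcsin(904/3394) = 15.45°, cos θ_c = 0.9639.
Intercept time tᵢ = 2h cos θ_c / V₁ = 2·58.6·0.9639/904 = 0.12496 s.
t = x/V₂ + tᵢ = 87.2/3394 + 0.12496 = 0.15066 s.

151 ms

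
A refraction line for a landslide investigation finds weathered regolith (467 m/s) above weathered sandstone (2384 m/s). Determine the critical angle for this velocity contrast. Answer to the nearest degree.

Critical incidence: sin θ_c = V₁/V₂ = 467/2384 = 0.1959.
θ_c = arcsin 0.1959 = 11.30°.

11°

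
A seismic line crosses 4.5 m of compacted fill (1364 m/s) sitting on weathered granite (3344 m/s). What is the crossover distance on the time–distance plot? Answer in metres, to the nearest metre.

14 m

θ_c = arcsin(1364/3344) = 24.07°, so cos θ_c = 0.9130 and tᵢ = 2h cos θ_c/V₁ = 0.0060 s.
At crossover x/V₁ = x/V₂ + tᵢ ⇒ x = tᵢ/(1/V₁ − 1/V₂) = 0.00602/(7.3314e-04 − 2.9904e-04) = 13.88 m.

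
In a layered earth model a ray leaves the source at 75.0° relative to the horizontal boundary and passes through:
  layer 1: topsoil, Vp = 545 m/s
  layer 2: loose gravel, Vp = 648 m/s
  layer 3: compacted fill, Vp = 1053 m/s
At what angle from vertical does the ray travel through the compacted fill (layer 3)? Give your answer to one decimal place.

30.0°

From the normal: θ₁ = 90° − 75.0° = 15.0°.
Snell's law across each interface conserves sin θ / V, so sin θ_3 = V_3·sin θ₁/V₁.
sin θ_3 = 1053 × sin 15.0° / 545 = 0.5001.
θ_3 = arcsin 0.5001 = 30.00°.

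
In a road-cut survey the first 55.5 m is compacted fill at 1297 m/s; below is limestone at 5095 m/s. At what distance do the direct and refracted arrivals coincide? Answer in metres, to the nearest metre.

144 m

x_cross = 2h·√((V₂+V₁)/(V₂−V₁)).
(V₂+V₁)/(V₂−V₁) = (5095+1297)/(5095−1297) = 1.6830; √ = 1.2973.
x_cross = 2·55.5·1.2973 = 144.00 m.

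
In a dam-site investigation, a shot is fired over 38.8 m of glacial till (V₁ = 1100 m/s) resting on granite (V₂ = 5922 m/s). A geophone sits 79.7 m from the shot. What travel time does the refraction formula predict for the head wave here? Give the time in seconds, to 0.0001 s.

0.0828 s

t = x/V₂ + 2h·√(V₂²−V₁²)/(V₁V₂).
√(V₂²−V₁²) = √(5922²−1100²) = 5818.9 m/s; delay term = 2·38.8·5818.9/(1100·5922) = 0.06932 s.
t = 79.7/5922 + 0.06932 = 0.08278 s.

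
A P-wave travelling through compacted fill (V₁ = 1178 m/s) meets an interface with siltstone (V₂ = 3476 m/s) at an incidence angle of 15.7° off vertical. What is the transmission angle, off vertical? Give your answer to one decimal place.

53.0°

sin θ₁/V₁ = sin θ₂/V₂ ⇒ sin θ₂ = 3476·sin 15.7°/1178 = 3476·0.2706/1178 = 0.7985.
θ₂ = arcsin 0.7985 = 52.99° from the normal.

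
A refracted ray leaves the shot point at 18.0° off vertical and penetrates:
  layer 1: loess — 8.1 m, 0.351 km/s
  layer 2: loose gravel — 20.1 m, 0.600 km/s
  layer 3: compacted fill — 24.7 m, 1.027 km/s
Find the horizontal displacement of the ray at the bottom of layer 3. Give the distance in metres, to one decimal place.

67.4 m

Ray parameter p = sin 18.0° / 0.351 km/s = 8.8039e-01 s/km.
Layer 1: θ = 18.00°; offset = 8.1·tan 18.00° = 2.632 m.
Layer 2: sin θ = p·0.600 = 0.5282 → θ = 31.89°; offset = 20.1·tan 31.89° = 12.504 m.
Layer 3: sin θ = p·1.027 = 0.9042 → θ = 64.71°; offset = 24.7·tan 64.71° = 52.278 m.
Σ offsets = 67.414 m.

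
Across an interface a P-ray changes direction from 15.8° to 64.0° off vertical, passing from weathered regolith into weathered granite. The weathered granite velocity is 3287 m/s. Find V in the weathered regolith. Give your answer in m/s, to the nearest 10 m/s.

1000 m/s

sin 15.8° = 0.2723; sin 64.0° = 0.8988.
V₁ = V₂·(sin θ₁/sin θ₂) = 3287·(0.2723/0.8988) = 995.76 m/s.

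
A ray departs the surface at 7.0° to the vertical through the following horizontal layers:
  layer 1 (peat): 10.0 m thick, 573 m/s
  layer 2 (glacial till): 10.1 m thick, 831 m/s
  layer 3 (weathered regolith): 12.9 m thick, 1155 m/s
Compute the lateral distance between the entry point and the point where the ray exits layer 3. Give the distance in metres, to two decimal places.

6.31 m

Ray parameter p = sin 7.0° / 573 m/s = 2.1269e-04 s/m.
Layer 1: θ = 7.00°; offset = 10.0·tan 7.00° = 1.2278 m.
Layer 2: sin θ = p·831 = 0.1767 → θ = 10.18°; offset = 10.1·tan 10.18° = 1.8137 m.
Layer 3: sin θ = p·1155 = 0.2457 → θ = 14.22°; offset = 12.9·tan 14.22° = 3.2691 m.
Summing the layer offsets gives 6.3106 m.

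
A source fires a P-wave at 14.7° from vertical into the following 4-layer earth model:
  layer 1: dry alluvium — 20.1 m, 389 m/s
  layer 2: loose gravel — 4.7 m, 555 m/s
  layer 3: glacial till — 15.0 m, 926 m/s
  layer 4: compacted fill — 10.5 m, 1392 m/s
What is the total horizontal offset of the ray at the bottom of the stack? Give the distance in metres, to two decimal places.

Ray parameter p = sin 14.7° / 389 m/s = 6.5233e-04 s/m.
Layer 1: θ = 14.70°; offset = 20.1·tan 14.70° = 5.2731 m.
Layer 2: sin θ = p·555 = 0.3620 → θ = 21.23°; offset = 4.7·tan 21.23° = 1.8255 m.
Layer 3: sin θ = p·926 = 0.6041 → θ = 37.16°; offset = 15.0·tan 37.16° = 11.3697 m.
Layer 4: sin θ = p·1392 = 0.9080 → θ = 65.24°; offset = 10.5·tan 65.24° = 22.7628 m.
Summing the layer offsets gives 41.2311 m.

41.23 m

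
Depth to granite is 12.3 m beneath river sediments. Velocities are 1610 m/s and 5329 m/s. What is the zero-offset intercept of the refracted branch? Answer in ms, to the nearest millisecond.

tᵢ = 2h·√(V₂²−V₁²)/(V₁V₂).
√(V₂²−V₁²) = √(5329²−1610²) = 5080.0 m/s.
tᵢ = 2·12.3·5080.0/(1610·5329) = 0.01457 s.

15 ms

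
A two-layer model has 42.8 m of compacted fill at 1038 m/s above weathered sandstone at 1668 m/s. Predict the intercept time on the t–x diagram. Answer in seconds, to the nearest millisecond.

θ_c = arcsin(V₁/V₂) = arcsin(1038/1668) = 38.48°; cos θ_c = 0.7828.
tᵢ = 2h·cos θ_c / V₁ = 2·42.8·0.7828 / 1038 = 0.06455 s.

0.065 s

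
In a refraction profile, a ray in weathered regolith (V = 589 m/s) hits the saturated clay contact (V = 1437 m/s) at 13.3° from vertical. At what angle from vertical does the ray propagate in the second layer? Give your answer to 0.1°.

34.1°

sin θ₁/V₁ = sin θ₂/V₂ ⇒ sin θ₂ = 1437·sin 13.3°/589 = 1437·0.2300/589 = 0.5613.
θ₂ = arcsin 0.5613 = 34.14° from the normal.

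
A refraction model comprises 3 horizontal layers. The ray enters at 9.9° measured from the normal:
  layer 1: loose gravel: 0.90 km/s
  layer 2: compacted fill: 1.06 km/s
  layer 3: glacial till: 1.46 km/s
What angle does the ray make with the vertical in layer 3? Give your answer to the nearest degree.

16°

Ray parameter p = sin 9.9° / 0.90 = 1.9103e-01 s/km.
sin θ_3 = p·V_3 = 1.9103e-01 × 1.46 = 0.2789.
θ_3 = 16.19° from the vertical.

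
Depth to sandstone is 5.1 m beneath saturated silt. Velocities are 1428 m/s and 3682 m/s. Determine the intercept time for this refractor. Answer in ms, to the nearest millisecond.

7 ms

tᵢ = 2h·√(V₂²−V₁²)/(V₁V₂).
√(V₂²−V₁²) = √(3682²−1428²) = 3393.8 m/s.
tᵢ = 2·5.1·3393.8/(1428·3682) = 0.00658 s.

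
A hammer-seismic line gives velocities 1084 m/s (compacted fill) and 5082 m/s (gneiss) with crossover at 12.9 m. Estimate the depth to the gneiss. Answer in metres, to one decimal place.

5.2 m

h = (x_cross/2)·√((V₂−V₁)/(V₂+V₁)).
(V₂−V₁)/(V₂+V₁) = (5082−1084)/(5082+1084) = 0.6484; √ = 0.8052.
h = (12.9/2)·0.8052 = 5.19 m.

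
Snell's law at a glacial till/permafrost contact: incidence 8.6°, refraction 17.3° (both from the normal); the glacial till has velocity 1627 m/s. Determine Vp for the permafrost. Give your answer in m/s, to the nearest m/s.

sin 8.6° = 0.1495; sin 17.3° = 0.2974.
V₂ = V₁·(sin θ₂/sin θ₁) = 1627·(0.2974/0.1495) = 3235.55 m/s.

3236 m/s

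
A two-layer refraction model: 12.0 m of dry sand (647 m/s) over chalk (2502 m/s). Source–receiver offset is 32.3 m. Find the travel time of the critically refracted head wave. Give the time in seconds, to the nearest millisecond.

0.049 s

θ_c = arcsin(V₁/V₂) = arcsin(647/2502) = 14.99°, cos θ_c = 0.9660.
Intercept time tᵢ = 2h cos θ_c / V₁ = 2·12.0·0.9660/647 = 0.03583 s.
t = x/V₂ + tᵢ = 32.3/2502 + 0.03583 = 0.04874 s.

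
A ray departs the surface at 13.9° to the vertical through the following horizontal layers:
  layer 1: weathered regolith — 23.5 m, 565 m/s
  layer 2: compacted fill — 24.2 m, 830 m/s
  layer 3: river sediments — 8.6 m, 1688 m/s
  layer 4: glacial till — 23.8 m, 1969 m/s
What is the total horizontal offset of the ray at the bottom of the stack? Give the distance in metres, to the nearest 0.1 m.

60.2 m

Ray parameter p = sin 13.9° / 565 m/s = 4.2518e-04 s/m.
Layer 1: θ = 13.90°; offset = 23.5·tan 13.90° = 5.816 m.
Layer 2: sin θ = p·830 = 0.3529 → θ = 20.66°; offset = 24.2·tan 20.66° = 9.127 m.
Layer 3: sin θ = p·1688 = 0.7177 → θ = 45.87°; offset = 8.6·tan 45.87° = 8.864 m.
Layer 4: sin θ = p·1969 = 0.8372 → θ = 56.84°; offset = 23.8·tan 56.84° = 36.431 m.
Summing the layer offsets gives 60.238 m.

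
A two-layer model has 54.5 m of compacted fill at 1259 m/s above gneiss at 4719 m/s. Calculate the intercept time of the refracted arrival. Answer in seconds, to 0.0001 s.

θ_c = arcsin(V₁/V₂) = arcsin(1259/4719) = 15.47°; cos θ_c = 0.9638.
tᵢ = 2h·cos θ_c / V₁ = 2·54.5·0.9638 / 1259 = 0.08344 s.

0.0834 s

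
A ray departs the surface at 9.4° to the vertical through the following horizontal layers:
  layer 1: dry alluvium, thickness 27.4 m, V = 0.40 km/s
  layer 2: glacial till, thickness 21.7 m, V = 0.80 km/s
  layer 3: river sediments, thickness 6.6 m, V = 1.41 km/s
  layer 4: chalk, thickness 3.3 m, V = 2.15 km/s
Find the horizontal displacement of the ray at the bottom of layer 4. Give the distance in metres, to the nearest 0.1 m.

p = sin θ₁/V₁ = sin 9.4°/0.40 = 4.0831e-01 s/km is conserved through the stack.
Layer 1: θ = 9.40°; offset = 27.4·tan 9.40° = 4.536 m.
Layer 2: sin θ = p·0.80 = 0.3267 → θ = 19.07°; offset = 21.7·tan 19.07° = 7.500 m.
Layer 3: sin θ = p·1.41 = 0.5757 → θ = 35.15°; offset = 6.6·tan 35.15° = 4.647 m.
Layer 4: sin θ = p·2.15 = 0.8779 → θ = 61.39°; offset = 3.3·tan 61.39° = 6.049 m.
Σ offsets = 22.732 m.

22.7 m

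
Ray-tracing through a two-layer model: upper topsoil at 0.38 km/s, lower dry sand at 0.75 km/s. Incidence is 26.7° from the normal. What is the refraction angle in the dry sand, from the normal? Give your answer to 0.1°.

Snell's law: sin θ₂ = (V₂/V₁)·sin θ₁ = (0.75/0.38)·sin 26.7° = 0.8868.
θ₂ = sin⁻¹(0.8868) = 62.48° (from vertical).

62.5°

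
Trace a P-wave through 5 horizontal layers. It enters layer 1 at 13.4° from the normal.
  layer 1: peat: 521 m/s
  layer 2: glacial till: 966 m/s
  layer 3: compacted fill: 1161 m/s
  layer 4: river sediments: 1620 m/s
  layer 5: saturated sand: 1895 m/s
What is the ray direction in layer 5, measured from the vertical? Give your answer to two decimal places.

Ray parameter p = sin 13.4° / 521 = 4.4481e-04 s/m.
sin θ_5 = p·V_5 = 4.4481e-04 × 1895 = 0.8429.
θ_5 = arcsin 0.8429 = 57.45°.

57.45°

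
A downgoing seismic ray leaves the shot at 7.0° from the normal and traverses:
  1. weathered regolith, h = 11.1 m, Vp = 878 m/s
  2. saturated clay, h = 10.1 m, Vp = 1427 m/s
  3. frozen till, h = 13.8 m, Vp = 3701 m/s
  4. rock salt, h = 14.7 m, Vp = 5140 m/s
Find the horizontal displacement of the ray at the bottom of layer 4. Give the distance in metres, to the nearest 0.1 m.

26.6 m

p = sin θ₁/V₁ = sin 7.0°/878 = 1.3880e-04 s/m is conserved through the stack.
Layer 1: θ = 7.00°; offset = 11.1·tan 7.00° = 1.363 m.
Layer 2: sin θ = p·1427 = 0.1981 → θ = 11.42°; offset = 10.1·tan 11.42° = 2.041 m.
Layer 3: sin θ = p·3701 = 0.5137 → θ = 30.91°; offset = 13.8·tan 30.91° = 8.263 m.
Layer 4: sin θ = p·5140 = 0.7134 → θ = 45.52°; offset = 14.7·tan 45.52° = 14.967 m.
Total horizontal offset = 26.634 m.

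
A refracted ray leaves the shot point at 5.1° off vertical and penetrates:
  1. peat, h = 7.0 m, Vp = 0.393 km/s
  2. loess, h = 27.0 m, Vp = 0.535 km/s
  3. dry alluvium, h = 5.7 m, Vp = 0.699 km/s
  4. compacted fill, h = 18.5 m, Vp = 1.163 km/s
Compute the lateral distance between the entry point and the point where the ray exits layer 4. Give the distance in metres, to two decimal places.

9.87 m

Apply Snell's law at each interface; in layer i the horizontal offset is hᵢ·tan θᵢ.
Layer 1: θ = 5.10°; offset = 7.0·tan 5.10° = 0.6247 m.
Layer 2: sin θ = 0.535·sin 5.1°/0.393 = 0.1210, θ = 6.95°; offset = 27.0·tan 6.95° = 3.2916 m.
Layer 3: sin θ = 0.699·sin 5.1°/0.393 = 0.1581, θ = 9.10°; offset = 5.7·tan 9.10° = 0.9127 m.
Layer 4: sin θ = 1.163·sin 5.1°/0.393 = 0.2631, θ = 15.25°; offset = 18.5·tan 15.25° = 5.0443 m.
Summing the layer offsets gives 9.8734 m.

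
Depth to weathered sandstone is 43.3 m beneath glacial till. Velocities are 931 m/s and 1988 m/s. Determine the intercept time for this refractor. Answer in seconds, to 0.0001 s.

θ_c = arcsin(V₁/V₂) = arcsin(931/1988) = 27.92°; cos θ_c = 0.8836.
tᵢ = 2h·cos θ_c / V₁ = 2·43.3·0.8836 / 931 = 0.08219 s.

0.0822 s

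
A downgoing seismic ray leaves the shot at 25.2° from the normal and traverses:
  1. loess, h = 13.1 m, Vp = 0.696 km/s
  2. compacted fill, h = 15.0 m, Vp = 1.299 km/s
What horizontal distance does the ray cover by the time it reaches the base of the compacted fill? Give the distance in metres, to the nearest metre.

26 m

Ray parameter p = sin 25.2° / 0.696 km/s = 6.1175e-01 s/km.
Layer 1: θ = 25.20°; offset = 13.1·tan 25.20° = 6.164 m.
Layer 2: sin θ = p·1.299 = 0.7947 → θ = 52.62°; offset = 15.0·tan 52.62° = 19.636 m.
Total horizontal offset = 25.800 m.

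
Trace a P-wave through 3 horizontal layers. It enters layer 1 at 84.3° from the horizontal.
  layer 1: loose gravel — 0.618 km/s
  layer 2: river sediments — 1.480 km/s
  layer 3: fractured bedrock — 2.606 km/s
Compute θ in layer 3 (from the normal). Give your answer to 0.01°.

From the normal: θ₁ = 90° − 84.3° = 5.7°.
Snell's law across each interface conserves sin θ / V, so sin θ_3 = V_3·sin θ₁/V₁.
sin θ_3 = 2.606 × sin 5.7° / 0.618 = 0.4188.
θ_3 = arcsin 0.4188 = 24.76°.

24.76°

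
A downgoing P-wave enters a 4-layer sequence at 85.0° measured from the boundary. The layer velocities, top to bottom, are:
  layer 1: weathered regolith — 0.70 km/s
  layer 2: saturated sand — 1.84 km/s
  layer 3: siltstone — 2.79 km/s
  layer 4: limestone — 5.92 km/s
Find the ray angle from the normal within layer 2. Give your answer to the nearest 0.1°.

13.2°

From the normal: θ₁ = 90° − 85.0° = 5.0°.
Snell's law across each interface conserves sin θ / V, so sin θ_2 = V_2·sin θ₁/V₁.
sin θ_2 = 1.84 × sin 5.0° / 0.70 = 0.2291.
θ_2 = arcsin 0.2291 = 13.24°.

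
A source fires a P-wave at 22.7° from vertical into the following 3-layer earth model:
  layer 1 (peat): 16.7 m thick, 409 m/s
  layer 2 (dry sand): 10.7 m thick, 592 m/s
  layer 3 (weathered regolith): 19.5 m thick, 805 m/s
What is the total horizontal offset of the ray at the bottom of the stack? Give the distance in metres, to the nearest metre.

37 m

p = sin θ₁/V₁ = sin 22.7°/409 = 9.4354e-04 s/m is conserved through the stack.
Layer 1: θ = 22.70°; offset = 16.7·tan 22.70° = 6.986 m.
Layer 2: sin θ = p·592 = 0.5586 → θ = 33.96°; offset = 10.7·tan 33.96° = 7.206 m.
Layer 3: sin θ = p·805 = 0.7595 → θ = 49.42°; offset = 19.5·tan 49.42° = 22.770 m.
Σ offsets = 36.962 m.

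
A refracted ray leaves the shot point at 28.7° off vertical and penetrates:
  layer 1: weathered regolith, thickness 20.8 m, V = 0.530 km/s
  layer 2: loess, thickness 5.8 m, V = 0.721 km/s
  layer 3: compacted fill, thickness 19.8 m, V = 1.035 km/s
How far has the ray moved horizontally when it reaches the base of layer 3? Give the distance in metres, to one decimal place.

69.9 m

Apply Snell's law at each interface; in layer i the horizontal offset is hᵢ·tan θᵢ.
Layer 1: θ = 28.70°; offset = 20.8·tan 28.70° = 11.388 m.
Layer 2: sin θ = 0.721·sin 28.7°/0.530 = 0.6533, θ = 40.79°; offset = 5.8·tan 40.79° = 5.005 m.
Layer 3: sin θ = 1.035·sin 28.7°/0.530 = 0.9378, θ = 69.68°; offset = 19.8·tan 69.68° = 53.482 m.
Total horizontal offset = 69.874 m.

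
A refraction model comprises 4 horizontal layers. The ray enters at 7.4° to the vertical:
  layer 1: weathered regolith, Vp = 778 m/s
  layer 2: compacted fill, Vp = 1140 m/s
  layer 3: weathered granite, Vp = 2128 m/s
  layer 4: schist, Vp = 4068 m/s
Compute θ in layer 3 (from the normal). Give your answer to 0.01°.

Ray parameter p = sin 7.4° / 778 = 1.6555e-04 s/m.
sin θ_3 = p·V_3 = 1.6555e-04 × 2128 = 0.3523.
θ_3 = 20.63° from the vertical.

20.63°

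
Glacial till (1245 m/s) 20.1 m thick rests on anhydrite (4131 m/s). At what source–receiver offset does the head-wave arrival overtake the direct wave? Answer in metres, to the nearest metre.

x_cross = 2h·√((V₂+V₁)/(V₂−V₁)).
(V₂+V₁)/(V₂−V₁) = (4131+1245)/(4131−1245) = 1.8628; √ = 1.3648.
x_cross = 2·20.1·1.3648 = 54.87 m.

55 m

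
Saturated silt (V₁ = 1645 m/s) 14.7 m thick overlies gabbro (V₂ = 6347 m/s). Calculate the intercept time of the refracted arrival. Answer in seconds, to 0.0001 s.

θ_c = arcsin(V₁/V₂) = arcsin(1645/6347) = 15.02°; cos θ_c = 0.9658.
tᵢ = 2h·cos θ_c / V₁ = 2·14.7·0.9658 / 1645 = 0.01726 s.

0.0173 s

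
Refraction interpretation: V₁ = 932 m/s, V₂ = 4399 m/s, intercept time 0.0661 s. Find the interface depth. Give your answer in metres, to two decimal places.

h = tᵢ·V₁·V₂ / (2·√(V₂²−V₁²)).
√(V₂²−V₁²) = √(4399² − 932²) = 4299.1 m/s.
h = 0.0661 s × 932 × 4399 / (2 × 4299.1) = 31.52 m.

31.52 m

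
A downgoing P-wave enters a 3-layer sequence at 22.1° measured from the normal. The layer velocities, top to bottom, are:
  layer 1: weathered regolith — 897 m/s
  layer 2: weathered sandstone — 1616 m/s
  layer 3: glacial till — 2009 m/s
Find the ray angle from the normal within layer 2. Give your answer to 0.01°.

42.67°

Snell's law across each interface conserves sin θ / V, so sin θ_2 = V_2·sin θ₁/V₁.
sin θ_2 = 1616 × sin 22.1° / 897 = 0.6778.
θ_2 = 42.67° from the vertical.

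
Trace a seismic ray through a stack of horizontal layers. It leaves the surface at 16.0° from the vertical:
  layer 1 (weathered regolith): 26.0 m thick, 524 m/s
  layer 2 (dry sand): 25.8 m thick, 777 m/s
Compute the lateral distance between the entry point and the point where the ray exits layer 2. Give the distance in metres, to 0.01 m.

19.01 m

Apply Snell's law at each interface; in layer i the horizontal offset is hᵢ·tan θᵢ.
Layer 1: θ = 16.00°; offset = 26.0·tan 16.00° = 7.4554 m.
Layer 2: sin θ = 777·sin 16.0°/524 = 0.4087, θ = 24.12°; offset = 25.8·tan 24.12° = 11.5542 m.
Summing the layer offsets gives 19.0096 m.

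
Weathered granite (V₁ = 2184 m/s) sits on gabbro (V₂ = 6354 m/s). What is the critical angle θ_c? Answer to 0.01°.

At critical incidence the refracted ray runs along the interface (θ₂ = 90°), so sin θ_c = V₁/V₂.
θ_c = arcsin(2184/6354) = arcsin 0.3437 = 20.10°.

20.10°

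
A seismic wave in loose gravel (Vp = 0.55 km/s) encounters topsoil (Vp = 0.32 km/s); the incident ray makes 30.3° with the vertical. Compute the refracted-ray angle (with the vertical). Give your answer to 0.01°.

sin θ₁/V₁ = sin θ₂/V₂ ⇒ sin θ₂ = 0.32·sin 30.3°/0.55 = 0.32·0.5045/0.55 = 0.2935.
θ₂ = arcsin 0.2935 = 17.07° from the normal.

17.07°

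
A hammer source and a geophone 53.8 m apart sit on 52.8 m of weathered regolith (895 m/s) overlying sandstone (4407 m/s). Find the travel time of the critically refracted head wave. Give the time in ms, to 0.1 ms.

127.7 ms

θ_c = arcsin(V₁/V₂) = arcsin(895/4407) = 11.72°, cos θ_c = 0.9792.
Intercept time tᵢ = 2h cos θ_c / V₁ = 2·52.8·0.9792/895 = 0.11553 s.
t = x/V₂ + tᵢ = 53.8/4407 + 0.11553 = 0.12774 s.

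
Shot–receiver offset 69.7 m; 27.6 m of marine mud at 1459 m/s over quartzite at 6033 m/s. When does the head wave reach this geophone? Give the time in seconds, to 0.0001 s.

0.0483 s

θ_c = arcsin(V₁/V₂) = arcsin(1459/6033) = 13.99°, cos θ_c = 0.9703.
Intercept time tᵢ = 2h cos θ_c / V₁ = 2·27.6·0.9703/1459 = 0.03671 s.
t = x/V₂ + tᵢ = 69.7/6033 + 0.03671 = 0.04826 s.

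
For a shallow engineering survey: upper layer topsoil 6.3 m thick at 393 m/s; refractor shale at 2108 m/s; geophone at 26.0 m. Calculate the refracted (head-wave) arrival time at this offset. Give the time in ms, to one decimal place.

43.8 ms

t = x/V₂ + 2h·√(V₂²−V₁²)/(V₁V₂).
√(V₂²−V₁²) = √(2108²−393²) = 2071.0 m/s; delay term = 2·6.3·2071.0/(393·2108) = 0.03150 s.
t = 26.0/2108 + 0.03150 = 0.04383 s.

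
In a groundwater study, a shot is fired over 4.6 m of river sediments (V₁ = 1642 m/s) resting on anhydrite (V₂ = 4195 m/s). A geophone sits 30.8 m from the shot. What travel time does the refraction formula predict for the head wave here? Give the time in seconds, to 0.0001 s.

t = x/V₂ + 2h·√(V₂²−V₁²)/(V₁V₂).
√(V₂²−V₁²) = √(4195²−1642²) = 3860.3 m/s; delay term = 2·4.6·3860.3/(1642·4195) = 0.00516 s.
t = 30.8/4195 + 0.00516 = 0.01250 s.

0.0125 s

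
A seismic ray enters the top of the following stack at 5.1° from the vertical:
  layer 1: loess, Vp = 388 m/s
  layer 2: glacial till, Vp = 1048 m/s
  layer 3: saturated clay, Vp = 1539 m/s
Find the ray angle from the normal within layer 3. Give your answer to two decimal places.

Snell's law across each interface conserves sin θ / V, so sin θ_3 = V_3·sin θ₁/V₁.
sin θ_3 = 1539 × sin 5.1° / 388 = 0.3526.
θ_3 = 20.65° from the vertical.

20.65°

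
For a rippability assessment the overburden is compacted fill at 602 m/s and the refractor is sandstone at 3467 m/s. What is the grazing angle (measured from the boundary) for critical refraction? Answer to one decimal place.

80.0°

Critical incidence: sin θ_c = V₁/V₂ = 602/3467 = 0.1736.
θ_c = arcsin 0.1736 = 10.00°.
Measured from the interface: 90° − 10.00° = 80.00°.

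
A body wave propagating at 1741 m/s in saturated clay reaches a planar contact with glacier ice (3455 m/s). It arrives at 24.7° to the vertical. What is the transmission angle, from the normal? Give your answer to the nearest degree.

56°

sin θ₁/V₁ = sin θ₂/V₂ ⇒ sin θ₂ = 3455·sin 24.7°/1741 = 3455·0.4179/1741 = 0.8293.
θ₂ = arcsin 0.8293 = 56.02° from the normal.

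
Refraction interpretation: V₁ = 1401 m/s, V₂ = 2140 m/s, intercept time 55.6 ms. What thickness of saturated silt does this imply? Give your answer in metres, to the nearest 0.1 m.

h = tᵢ·V₁·V₂ / (2·√(V₂²−V₁²)).
√(V₂²−V₁²) = √(2140² − 1401²) = 1617.7 m/s.
h = 0.0556 s × 1401 × 2140 / (2 × 1617.7) = 51.52 m.

51.5 m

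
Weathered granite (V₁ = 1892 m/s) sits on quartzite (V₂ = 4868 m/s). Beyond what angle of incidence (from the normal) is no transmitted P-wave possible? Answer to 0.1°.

Critical incidence: sin θ_c = V₁/V₂ = 1892/4868 = 0.3887.
θ_c = arcsin 0.3887 = 22.87°.

22.9°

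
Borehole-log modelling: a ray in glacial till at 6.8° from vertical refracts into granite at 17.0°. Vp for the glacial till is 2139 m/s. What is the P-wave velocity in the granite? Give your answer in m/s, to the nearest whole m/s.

5282 m/s

Snell's law: sin 6.8°/V₁ = sin 17.0°/V₂.
V₂ = V₁·sin 17.0°/sin 6.8° = 2139 × 2.4693 = 5281.77 m/s.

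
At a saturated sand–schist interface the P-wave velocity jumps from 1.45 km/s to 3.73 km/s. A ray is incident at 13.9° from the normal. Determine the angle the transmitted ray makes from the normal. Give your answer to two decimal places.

sin θ₁/V₁ = sin θ₂/V₂ ⇒ sin θ₂ = 3.73·sin 13.9°/1.45 = 3.73·0.2402/1.45 = 0.6180.
θ₂ = sin⁻¹(0.6180) = 38.17° (from vertical).

38.17°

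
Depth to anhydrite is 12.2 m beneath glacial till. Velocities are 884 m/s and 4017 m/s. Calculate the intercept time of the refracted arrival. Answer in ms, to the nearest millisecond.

27 ms

θ_c = arcsin(V₁/V₂) = arcsin(884/4017) = 12.71°; cos θ_c = 0.9755.
tᵢ = 2h·cos θ_c / V₁ = 2·12.2·0.9755 / 884 = 0.02693 s.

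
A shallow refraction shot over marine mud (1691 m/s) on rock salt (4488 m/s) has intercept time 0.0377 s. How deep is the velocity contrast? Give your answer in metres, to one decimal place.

34.4 m

h = tᵢ·V₁·V₂ / (2·√(V₂²−V₁²)).
√(V₂²−V₁²) = √(4488² − 1691²) = 4157.2 m/s.
h = 0.0377 s × 1691 × 4488 / (2 × 4157.2) = 34.41 m.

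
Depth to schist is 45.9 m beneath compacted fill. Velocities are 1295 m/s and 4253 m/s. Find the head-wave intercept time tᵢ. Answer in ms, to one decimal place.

67.5 ms

tᵢ = 2h·√(V₂²−V₁²)/(V₁V₂).
√(V₂²−V₁²) = √(4253²−1295²) = 4051.0 m/s.
tᵢ = 2·45.9·4051.0/(1295·4253) = 0.06752 s.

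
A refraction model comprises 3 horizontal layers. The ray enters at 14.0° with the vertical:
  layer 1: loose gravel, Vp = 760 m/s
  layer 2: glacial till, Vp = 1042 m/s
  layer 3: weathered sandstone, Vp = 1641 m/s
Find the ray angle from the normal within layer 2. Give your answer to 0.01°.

Ray parameter p = sin 14.0° / 760 = 3.1832e-04 s/m.
sin θ_2 = p·V_2 = 3.1832e-04 × 1042 = 0.3317.
θ_2 = 19.37° from the vertical.

19.37°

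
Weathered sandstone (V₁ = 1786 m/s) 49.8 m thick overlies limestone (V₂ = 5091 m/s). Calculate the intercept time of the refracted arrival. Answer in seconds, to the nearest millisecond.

tᵢ = 2h·√(V₂²−V₁²)/(V₁V₂).
√(V₂²−V₁²) = √(5091²−1786²) = 4767.4 m/s.
tᵢ = 2·49.8·4767.4/(1786·5091) = 0.05222 s.

0.052 s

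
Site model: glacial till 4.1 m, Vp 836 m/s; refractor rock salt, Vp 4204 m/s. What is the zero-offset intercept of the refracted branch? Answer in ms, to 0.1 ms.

9.6 ms

tᵢ = 2h·√(V₂²−V₁²)/(V₁V₂).
√(V₂²−V₁²) = √(4204²−836²) = 4120.0 m/s.
tᵢ = 2·4.1·4120.0/(836·4204) = 0.00961 s.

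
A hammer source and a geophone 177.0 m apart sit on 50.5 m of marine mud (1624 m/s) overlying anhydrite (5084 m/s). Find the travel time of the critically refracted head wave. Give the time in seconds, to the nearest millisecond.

0.094 s

θ_c = arcsin(V₁/V₂) = arcsin(1624/5084) = 18.63°, cos θ_c = 0.9476.
Intercept time tᵢ = 2h cos θ_c / V₁ = 2·50.5·0.9476/1624 = 0.05893 s.
t = x/V₂ + tᵢ = 177.0/5084 + 0.05893 = 0.09375 s.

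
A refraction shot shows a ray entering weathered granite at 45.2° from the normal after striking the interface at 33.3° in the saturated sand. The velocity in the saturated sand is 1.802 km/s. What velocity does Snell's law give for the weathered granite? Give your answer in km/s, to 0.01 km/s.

2.33 km/s

Snell's law: sin 33.3°/V₁ = sin 45.2°/V₂.
V₂ = V₁·sin 45.2°/sin 33.3° = 1.802 × 1.2924 = 2.33 km/s.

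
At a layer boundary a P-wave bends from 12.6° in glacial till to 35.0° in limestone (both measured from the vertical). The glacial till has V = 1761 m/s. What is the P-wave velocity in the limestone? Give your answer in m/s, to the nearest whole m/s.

4630 m/s

Snell's law: sin 12.6°/V₁ = sin 35.0°/V₂.
V₂ = V₁·sin 35.0°/sin 12.6° = 1761 × 2.6294 = 4630.30 m/s.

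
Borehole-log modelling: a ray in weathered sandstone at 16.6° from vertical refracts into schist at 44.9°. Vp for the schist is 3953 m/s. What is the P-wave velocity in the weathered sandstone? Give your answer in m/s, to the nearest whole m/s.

1600 m/s

Snell's law: sin 16.6°/V₁ = sin 44.9°/V₂.
V₁ = V₂·sin 16.6°/sin 44.9° = 3953 × 0.4047 = 1599.90 m/s.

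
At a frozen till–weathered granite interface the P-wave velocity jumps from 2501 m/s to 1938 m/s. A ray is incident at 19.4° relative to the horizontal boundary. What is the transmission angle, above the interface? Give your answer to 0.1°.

43.0°

Convert to the normal: θ₁ = 90° − 19.4° = 70.6°.
sin θ₁/V₁ = sin θ₂/V₂ ⇒ sin θ₂ = 1938·sin 70.6°/2501 = 1938·0.9432/2501 = 0.7309.
θ₂ = arcsin 0.7309 = 46.96° from the normal.
From the interface: 90° − 46.96° = 43.04°.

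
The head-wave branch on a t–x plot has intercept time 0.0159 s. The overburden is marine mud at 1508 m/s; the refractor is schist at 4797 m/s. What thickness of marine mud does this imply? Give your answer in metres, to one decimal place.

h = tᵢ·V₁·V₂ / (2·√(V₂²−V₁²)).
√(V₂²−V₁²) = √(4797² − 1508²) = 4553.8 m/s.
h = 0.0159 s × 1508 × 4797 / (2 × 4553.8) = 12.63 m.

12.6 m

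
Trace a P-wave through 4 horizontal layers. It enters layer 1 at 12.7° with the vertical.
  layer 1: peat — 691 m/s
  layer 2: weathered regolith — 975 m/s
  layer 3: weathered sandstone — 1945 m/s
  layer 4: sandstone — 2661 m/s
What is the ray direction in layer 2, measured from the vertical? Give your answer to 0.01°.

Snell's law across each interface conserves sin θ / V, so sin θ_2 = V_2·sin θ₁/V₁.
sin θ_2 = 975 × sin 12.7° / 691 = 0.3102.
θ_2 = 18.07° from the vertical.

18.07°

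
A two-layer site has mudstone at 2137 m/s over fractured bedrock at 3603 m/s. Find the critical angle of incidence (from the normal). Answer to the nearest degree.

Critical incidence: sin θ_c = V₁/V₂ = 2137/3603 = 0.5931.
θ_c = arcsin 0.5931 = 36.38°.

36°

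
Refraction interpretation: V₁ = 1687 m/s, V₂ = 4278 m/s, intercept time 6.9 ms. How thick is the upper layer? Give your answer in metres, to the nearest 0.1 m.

6.3 m

h = tᵢ·V₁·V₂ / (2·√(V₂²−V₁²)).
√(V₂²−V₁²) = √(4278² − 1687²) = 3931.3 m/s.
h = 0.0069 s × 1687 × 4278 / (2 × 3931.3) = 6.33 m.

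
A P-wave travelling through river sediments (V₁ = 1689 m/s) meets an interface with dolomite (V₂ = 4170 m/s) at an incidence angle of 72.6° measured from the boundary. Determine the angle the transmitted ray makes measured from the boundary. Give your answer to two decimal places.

42.41°

Convert to the normal: θ₁ = 90° − 72.6° = 17.4°.
Snell's law: sin θ₂ = (V₂/V₁)·sin θ₁ = (4170/1689)·sin 17.4° = 0.7383.
θ₂ = arcsin 0.7383 = 47.59° from the normal.
From the interface: 90° − 47.59° = 42.41°.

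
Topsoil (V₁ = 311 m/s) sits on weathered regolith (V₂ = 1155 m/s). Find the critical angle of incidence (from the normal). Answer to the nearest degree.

At critical incidence the refracted ray runs along the interface (θ₂ = 90°), so sin θ_c = V₁/V₂.
θ_c = arcsin(311/1155) = arcsin 0.2693 = 15.62°.

16°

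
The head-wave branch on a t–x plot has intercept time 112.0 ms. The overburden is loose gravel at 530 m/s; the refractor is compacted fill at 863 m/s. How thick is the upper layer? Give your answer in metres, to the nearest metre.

38 m

h = tᵢ·V₁·V₂ / (2·√(V₂²−V₁²)).
√(V₂²−V₁²) = √(863² − 530²) = 681.1 m/s.
h = 0.112 s × 530 × 863 / (2 × 681.1) = 37.61 m.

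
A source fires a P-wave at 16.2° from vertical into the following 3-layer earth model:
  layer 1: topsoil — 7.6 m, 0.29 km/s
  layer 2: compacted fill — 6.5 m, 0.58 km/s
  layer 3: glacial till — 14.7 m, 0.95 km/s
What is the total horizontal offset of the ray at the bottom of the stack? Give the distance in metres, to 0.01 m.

Apply Snell's law at each interface; in layer i the horizontal offset is hᵢ·tan θᵢ.
Layer 1: θ = 16.20°; offset = 7.6·tan 16.20° = 2.2080 m.
Layer 2: sin θ = 0.58·sin 16.2°/0.29 = 0.5580, θ = 33.92°; offset = 6.5·tan 33.92° = 4.3705 m.
Layer 3: sin θ = 0.95·sin 16.2°/0.29 = 0.9139, θ = 66.06°; offset = 14.7·tan 66.06° = 33.1024 m.
Σ offsets = 39.6809 m.

39.68 m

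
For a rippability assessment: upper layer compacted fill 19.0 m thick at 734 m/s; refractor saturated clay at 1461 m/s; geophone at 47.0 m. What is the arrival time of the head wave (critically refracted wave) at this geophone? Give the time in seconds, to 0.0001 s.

0.0769 s

θ_c = arcsin(V₁/V₂) = arcsin(734/1461) = 30.16°, cos θ_c = 0.8646.
Intercept time tᵢ = 2h cos θ_c / V₁ = 2·19.0·0.8646/734 = 0.04476 s.
t = x/V₂ + tᵢ = 47.0/1461 + 0.04476 = 0.07693 s.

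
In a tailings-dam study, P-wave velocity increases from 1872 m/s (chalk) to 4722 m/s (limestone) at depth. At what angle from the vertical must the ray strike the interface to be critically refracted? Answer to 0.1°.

Critical incidence: sin θ_c = V₁/V₂ = 1872/4722 = 0.3964.
θ_c = arcsin 0.3964 = 23.36°.

23.4°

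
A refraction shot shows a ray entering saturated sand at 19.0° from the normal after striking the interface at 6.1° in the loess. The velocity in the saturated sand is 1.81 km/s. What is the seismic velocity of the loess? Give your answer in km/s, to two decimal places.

sin 6.1° = 0.1063; sin 19.0° = 0.3256.
V₁ = V₂·(sin θ₁/sin θ₂) = 1.81·(0.1063/0.3256) = 0.59 km/s.

0.59 km/s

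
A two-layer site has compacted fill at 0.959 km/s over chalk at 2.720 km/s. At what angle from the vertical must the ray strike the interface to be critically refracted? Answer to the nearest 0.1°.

At critical incidence the refracted ray runs along the interface (θ₂ = 90°), so sin θ_c = V₁/V₂.
θ_c = arcsin(0.959/2.720) = arcsin 0.3526 = 20.64°.

20.6°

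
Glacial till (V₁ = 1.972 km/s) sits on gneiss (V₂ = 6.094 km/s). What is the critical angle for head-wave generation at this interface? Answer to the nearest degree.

19°

At critical incidence the refracted ray runs along the interface (θ₂ = 90°), so sin θ_c = V₁/V₂.
θ_c = arcsin(1.972/6.094) = arcsin 0.3236 = 18.88°.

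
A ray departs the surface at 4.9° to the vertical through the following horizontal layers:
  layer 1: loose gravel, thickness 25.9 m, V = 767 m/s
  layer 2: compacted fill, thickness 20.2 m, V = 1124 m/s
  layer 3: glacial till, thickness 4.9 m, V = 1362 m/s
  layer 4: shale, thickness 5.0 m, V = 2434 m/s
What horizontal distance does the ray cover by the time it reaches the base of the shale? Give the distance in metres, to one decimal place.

6.9 m

Apply Snell's law at each interface; in layer i the horizontal offset is hᵢ·tan θᵢ.
Layer 1: θ = 4.90°; offset = 25.9·tan 4.90° = 2.220 m.
Layer 2: sin θ = 1124·sin 4.9°/767 = 0.1252, θ = 7.19°; offset = 20.2·tan 7.19° = 2.549 m.
Layer 3: sin θ = 1362·sin 4.9°/767 = 0.1517, θ = 8.72°; offset = 4.9·tan 8.72° = 0.752 m.
Layer 4: sin θ = 2434·sin 4.9°/767 = 0.2711, θ = 15.73°; offset = 5.0·tan 15.73° = 1.408 m.
Total horizontal offset = 6.929 m.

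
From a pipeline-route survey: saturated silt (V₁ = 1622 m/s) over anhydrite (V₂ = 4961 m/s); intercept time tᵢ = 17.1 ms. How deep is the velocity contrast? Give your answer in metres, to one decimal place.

14.7 m

θ_c = arcsin(1622/4961) = 19.08°; cos θ_c = 0.9450.
tᵢ = 2h cos θ_c/V₁ ⇒ h = tᵢ·V₁/(2 cos θ_c) = 0.0171·1622/(2·0.9450) = 14.67 m.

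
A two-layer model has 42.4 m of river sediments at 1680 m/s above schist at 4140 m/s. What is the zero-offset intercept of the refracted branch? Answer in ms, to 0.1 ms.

tᵢ = 2h·√(V₂²−V₁²)/(V₁V₂).
√(V₂²−V₁²) = √(4140²−1680²) = 3783.8 m/s.
tᵢ = 2·42.4·3783.8/(1680·4140) = 0.04613 s.

46.1 ms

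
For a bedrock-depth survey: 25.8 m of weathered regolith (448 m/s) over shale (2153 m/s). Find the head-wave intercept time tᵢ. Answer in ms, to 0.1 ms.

tᵢ = 2h·√(V₂²−V₁²)/(V₁V₂).
√(V₂²−V₁²) = √(2153²−448²) = 2105.9 m/s.
tᵢ = 2·25.8·2105.9/(448·2153) = 0.11266 s.

112.7 ms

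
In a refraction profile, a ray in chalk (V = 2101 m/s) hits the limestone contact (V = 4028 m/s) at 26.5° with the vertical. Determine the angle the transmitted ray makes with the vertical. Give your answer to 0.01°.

Snell's law: sin θ₂ = (V₂/V₁)·sin θ₁ = (4028/2101)·sin 26.5° = 0.8554.
θ₂ = sin⁻¹(0.8554) = 58.81° (from vertical).

58.81°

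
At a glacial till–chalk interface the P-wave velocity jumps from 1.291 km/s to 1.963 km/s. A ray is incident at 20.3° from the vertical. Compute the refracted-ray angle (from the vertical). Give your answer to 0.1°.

31.8°

Snell's law: sin θ₂ = (V₂/V₁)·sin θ₁ = (1.963/1.291)·sin 20.3° = 0.5275.
θ₂ = sin⁻¹(0.5275) = 31.84° (from vertical).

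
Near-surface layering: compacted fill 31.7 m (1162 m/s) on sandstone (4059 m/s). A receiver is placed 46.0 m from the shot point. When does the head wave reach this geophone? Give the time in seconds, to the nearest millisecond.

θ_c = arcsin(V₁/V₂) = arcsin(1162/4059) = 16.64°, cos θ_c = 0.9581.
Intercept time tᵢ = 2h cos θ_c / V₁ = 2·31.7·0.9581/1162 = 0.05228 s.
t = x/V₂ + tᵢ = 46.0/4059 + 0.05228 = 0.06361 s.

0.064 s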